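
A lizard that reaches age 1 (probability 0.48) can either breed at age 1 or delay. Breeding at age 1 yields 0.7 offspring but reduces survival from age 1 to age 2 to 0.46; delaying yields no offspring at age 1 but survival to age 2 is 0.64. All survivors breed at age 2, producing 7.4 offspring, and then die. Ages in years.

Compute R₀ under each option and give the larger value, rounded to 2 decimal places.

breed at age 1: R₀ = 0.48 × (0.7 + 0.46 × 7.4) = 0.48 × 4.1040 = 1.9699
delay to age 2: R₀ = 0.48 × (0.64 × 7.4) = 0.48 × 4.7360 = 2.2733
Higher: delay to age 2 (2.2733).

2.27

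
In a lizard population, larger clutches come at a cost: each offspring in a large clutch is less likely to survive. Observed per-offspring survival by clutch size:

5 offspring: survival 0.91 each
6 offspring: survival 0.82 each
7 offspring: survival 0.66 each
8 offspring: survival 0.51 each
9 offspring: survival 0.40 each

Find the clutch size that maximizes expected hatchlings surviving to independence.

6

Expected hatchlings surviving to independence = c × s(c):
  c=5: 5 × 0.91 = 4.550
  c=6: 6 × 0.82 = 4.920
  c=7: 7 × 0.66 = 4.620
  c=8: 8 × 0.51 = 4.080
  c=9: 9 × 0.40 = 3.600
Maximum at c = 6 (4.920 hatchlings surviving to independence).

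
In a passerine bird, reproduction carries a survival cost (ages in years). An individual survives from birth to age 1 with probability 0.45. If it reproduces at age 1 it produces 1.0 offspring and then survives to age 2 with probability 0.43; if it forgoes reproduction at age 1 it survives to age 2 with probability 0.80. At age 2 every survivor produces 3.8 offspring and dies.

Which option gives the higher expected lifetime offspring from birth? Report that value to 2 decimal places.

breed at age 1: R₀ = 0.45 × (1.0 + 0.43 × 3.8) = 0.45 × 2.6340 = 1.1853
delay to age 2: R₀ = 0.45 × (0.80 × 3.8) = 0.45 × 3.0400 = 1.3680
Higher: delay to age 2 (1.3680).

1.37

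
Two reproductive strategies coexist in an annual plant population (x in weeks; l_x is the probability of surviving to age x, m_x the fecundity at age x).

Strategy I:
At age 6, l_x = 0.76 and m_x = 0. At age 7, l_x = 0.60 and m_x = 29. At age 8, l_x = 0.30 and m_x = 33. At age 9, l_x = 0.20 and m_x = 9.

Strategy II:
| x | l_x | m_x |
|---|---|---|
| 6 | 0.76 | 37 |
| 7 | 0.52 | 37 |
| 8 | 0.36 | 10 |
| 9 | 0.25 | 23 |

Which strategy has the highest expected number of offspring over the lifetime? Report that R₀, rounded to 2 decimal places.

56.71

Strategy I: R₀ = 0.76×0 + 0.60×29 + 0.30×33 + 0.20×9 = 29.1000
Strategy II: R₀ = 0.76×37 + 0.52×37 + 0.36×10 + 0.25×23 = 56.7100
Highest R₀: strategy II with 56.7100.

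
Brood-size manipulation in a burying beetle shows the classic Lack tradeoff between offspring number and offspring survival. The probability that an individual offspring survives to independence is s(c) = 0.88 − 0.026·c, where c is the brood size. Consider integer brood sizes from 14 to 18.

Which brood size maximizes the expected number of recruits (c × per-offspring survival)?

17

Expected recruits = c × s(c):
  c=14: 14 × 0.516 = 7.224
  c=15: 15 × 0.490 = 7.350
  c=16: 16 × 0.464 = 7.424
  c=17: 17 × 0.438 = 7.446
  c=18: 18 × 0.412 = 7.416
Maximum at c = 17 (7.446 recruits).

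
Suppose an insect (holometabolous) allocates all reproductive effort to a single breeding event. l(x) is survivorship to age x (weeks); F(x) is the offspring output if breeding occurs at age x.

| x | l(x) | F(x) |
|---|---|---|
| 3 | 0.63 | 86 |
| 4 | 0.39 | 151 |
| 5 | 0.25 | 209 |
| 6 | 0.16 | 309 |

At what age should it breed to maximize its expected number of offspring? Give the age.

Expected offspring if breeding at age x = l(x) × F(x):
  age 3: 0.63 × 86 = 54.180
  age 4: 0.39 × 151 = 58.890
  age 5: 0.25 × 209 = 52.250
  age 6: 0.16 × 309 = 49.440
Maximum at age 4 (58.890).

4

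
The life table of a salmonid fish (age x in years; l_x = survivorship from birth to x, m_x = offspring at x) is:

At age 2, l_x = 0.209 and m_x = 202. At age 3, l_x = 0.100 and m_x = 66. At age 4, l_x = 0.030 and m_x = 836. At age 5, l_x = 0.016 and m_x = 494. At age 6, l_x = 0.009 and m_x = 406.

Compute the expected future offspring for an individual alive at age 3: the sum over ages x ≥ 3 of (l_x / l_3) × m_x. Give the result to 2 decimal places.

l_3 = 0.100. Conditional survival from age 3 to x is l_x / l_3.
  x=3: (0.100/0.100) × 66 = 66.0000
  x=4: (0.030/0.100) × 836 = 250.8000
  x=5: (0.016/0.100) × 494 = 79.0400
  x=6: (0.009/0.100) × 406 = 36.5400
Sum = 66.0000 + 250.8000 + 79.0400 + 36.5400 = 432.3800

432.38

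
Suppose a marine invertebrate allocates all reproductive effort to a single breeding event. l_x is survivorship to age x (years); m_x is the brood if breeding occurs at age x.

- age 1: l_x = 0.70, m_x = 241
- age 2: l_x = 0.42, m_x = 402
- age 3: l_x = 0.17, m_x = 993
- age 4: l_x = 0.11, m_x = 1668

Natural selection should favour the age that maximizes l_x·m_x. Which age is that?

4

Expected offspring if breeding at age x = l_x × m_x:
  age 1: 0.70 × 241 = 168.700
  age 2: 0.42 × 402 = 168.840
  age 3: 0.17 × 993 = 168.810
  age 4: 0.11 × 1668 = 183.480
Maximum at age 4 (183.480).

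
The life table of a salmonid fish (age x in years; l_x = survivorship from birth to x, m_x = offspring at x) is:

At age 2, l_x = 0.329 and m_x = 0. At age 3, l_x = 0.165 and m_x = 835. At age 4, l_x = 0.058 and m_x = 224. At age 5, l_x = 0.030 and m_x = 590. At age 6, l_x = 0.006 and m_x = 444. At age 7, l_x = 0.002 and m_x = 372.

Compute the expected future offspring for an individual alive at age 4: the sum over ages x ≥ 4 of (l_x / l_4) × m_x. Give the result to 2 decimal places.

587.93

l_4 = 0.058. Conditional survival from age 4 to x is l_x / l_4.
  x=4: (0.058/0.058) × 224 = 224.0000
  x=5: (0.030/0.058) × 590 = 305.1724
  x=6: (0.006/0.058) × 444 = 45.9310
  x=7: (0.002/0.058) × 372 = 12.8276
Sum = 224.0000 + 305.1724 + 45.9310 + 12.8276 = 587.9310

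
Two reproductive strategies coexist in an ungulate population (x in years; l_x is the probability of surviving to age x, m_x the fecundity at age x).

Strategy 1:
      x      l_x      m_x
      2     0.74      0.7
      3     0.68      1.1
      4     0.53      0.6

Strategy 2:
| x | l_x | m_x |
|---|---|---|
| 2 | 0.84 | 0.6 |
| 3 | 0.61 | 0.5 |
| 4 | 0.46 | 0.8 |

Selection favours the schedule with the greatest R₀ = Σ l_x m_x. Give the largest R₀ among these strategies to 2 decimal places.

1.58

Strategy 1: R₀ = 0.74×0.7 + 0.68×1.1 + 0.53×0.6 = 1.5840
Strategy 2: R₀ = 0.84×0.6 + 0.61×0.5 + 0.46×0.8 = 1.1770
Highest R₀: strategy 1 with 1.5840.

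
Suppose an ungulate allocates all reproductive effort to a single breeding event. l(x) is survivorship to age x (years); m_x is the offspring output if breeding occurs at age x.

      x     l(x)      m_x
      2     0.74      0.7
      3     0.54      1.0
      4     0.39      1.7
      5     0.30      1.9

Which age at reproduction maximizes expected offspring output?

4

Expected offspring if breeding at age x = l(x) × m_x:
  age 2: 0.74 × 0.7 = 0.518
  age 3: 0.54 × 1.0 = 0.540
  age 4: 0.39 × 1.7 = 0.663
  age 5: 0.30 × 1.9 = 0.570
Maximum at age 4 (0.663).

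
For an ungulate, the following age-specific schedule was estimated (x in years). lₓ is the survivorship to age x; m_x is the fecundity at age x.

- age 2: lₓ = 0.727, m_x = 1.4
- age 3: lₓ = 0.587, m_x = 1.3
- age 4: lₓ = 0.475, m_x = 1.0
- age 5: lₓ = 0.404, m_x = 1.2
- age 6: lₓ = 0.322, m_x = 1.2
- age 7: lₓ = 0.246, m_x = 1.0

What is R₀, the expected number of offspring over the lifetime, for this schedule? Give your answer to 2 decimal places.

3.37

R₀ = Σ lₓ m_x:
  age 2: 0.727 × 1.4 = 1.0178
  age 3: 0.587 × 1.3 = 0.7631
  age 4: 0.475 × 1.0 = 0.4750
  age 5: 0.404 × 1.2 = 0.4848
  age 6: 0.322 × 1.2 = 0.3864
  age 7: 0.246 × 1.0 = 0.2460
R₀ = 1.0178 + 0.7631 + 0.4750 + 0.4848 + 0.3864 + 0.2460 = 3.3731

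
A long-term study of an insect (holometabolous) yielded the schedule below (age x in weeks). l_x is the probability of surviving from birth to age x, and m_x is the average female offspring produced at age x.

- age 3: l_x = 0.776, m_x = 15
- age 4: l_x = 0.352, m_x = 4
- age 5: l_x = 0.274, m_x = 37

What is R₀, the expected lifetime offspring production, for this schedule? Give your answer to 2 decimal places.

23.19

R₀ = Σ l_x m_x:
  age 3: 0.776 × 15 = 11.6400
  age 4: 0.352 × 4 = 1.4080
  age 5: 0.274 × 37 = 10.1380
R₀ = 11.6400 + 1.4080 + 10.1380 = 23.1860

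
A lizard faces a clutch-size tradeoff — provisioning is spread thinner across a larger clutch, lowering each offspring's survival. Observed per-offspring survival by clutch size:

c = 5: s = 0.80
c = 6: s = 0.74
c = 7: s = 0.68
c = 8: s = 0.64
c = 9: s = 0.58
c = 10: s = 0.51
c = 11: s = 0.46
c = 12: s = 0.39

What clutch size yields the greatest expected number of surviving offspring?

9

Expected surviving offspring = c × s(c):
  c=5: 5 × 0.80 = 4.000
  c=6: 6 × 0.74 = 4.440
  c=7: 7 × 0.68 = 4.760
  c=8: 8 × 0.64 = 5.120
  c=9: 9 × 0.58 = 5.220
  c=10: 10 × 0.51 = 5.100
  c=11: 11 × 0.46 = 5.060
  c=12: 12 × 0.39 = 4.680
Maximum at c = 9 (5.220 surviving offspring).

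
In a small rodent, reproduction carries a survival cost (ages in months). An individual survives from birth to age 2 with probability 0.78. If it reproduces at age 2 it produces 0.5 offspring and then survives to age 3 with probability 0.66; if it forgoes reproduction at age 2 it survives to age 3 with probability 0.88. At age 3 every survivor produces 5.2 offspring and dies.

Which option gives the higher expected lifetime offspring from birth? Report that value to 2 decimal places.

breed at age 2: R₀ = 0.78 × (0.5 + 0.66 × 5.2) = 0.78 × 3.9320 = 3.0670
delay to age 3: R₀ = 0.78 × (0.88 × 5.2) = 0.78 × 4.5760 = 3.5693
Higher: delay to age 3 (3.5693).

3.57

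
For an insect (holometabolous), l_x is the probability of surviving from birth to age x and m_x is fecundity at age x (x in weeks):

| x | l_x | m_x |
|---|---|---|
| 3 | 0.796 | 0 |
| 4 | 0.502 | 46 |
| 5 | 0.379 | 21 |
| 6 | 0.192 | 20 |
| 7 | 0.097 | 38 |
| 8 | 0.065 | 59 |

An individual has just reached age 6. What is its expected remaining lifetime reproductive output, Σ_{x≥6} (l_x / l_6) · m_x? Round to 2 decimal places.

l_6 = 0.192. Conditional survival from age 6 to x is l_x / l_6.
  x=6: (0.192/0.192) × 20 = 20.0000
  x=7: (0.097/0.192) × 38 = 19.1979
  x=8: (0.065/0.192) × 59 = 19.9740
Sum = 20.0000 + 19.1979 + 19.9740 = 59.1719

59.17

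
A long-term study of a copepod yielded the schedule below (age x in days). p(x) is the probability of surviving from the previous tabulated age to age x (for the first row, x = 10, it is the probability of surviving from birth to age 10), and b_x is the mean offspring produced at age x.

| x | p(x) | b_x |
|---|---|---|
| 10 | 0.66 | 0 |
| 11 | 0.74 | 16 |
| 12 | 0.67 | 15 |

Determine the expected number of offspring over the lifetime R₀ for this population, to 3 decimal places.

12.723

Survivorship from birth: l_x = p_10·p_11·…·p_x.
  l_10 = 0.66000
  l_11 = 0.48840
  l_12 = 0.32723
R₀ = Σ l_x b_x:
  age 10: 0.66000 × 0 = 0.0000
  age 11: 0.48840 × 16 = 7.8144
  age 12: 0.32723 × 15 = 4.9085
R₀ = 0.0000 + 7.8144 + 4.9085 = 12.7229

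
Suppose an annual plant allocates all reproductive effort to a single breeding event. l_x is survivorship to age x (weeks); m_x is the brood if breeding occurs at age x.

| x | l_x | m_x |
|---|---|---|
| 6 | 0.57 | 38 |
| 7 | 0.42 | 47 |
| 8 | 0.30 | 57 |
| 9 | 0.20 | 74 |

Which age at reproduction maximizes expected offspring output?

Expected offspring if breeding at age x = l_x × m_x:
  age 6: 0.57 × 38 = 21.660
  age 7: 0.42 × 47 = 19.740
  age 8: 0.30 × 57 = 17.100
  age 9: 0.20 × 74 = 14.800
Maximum at age 6 (21.660).

6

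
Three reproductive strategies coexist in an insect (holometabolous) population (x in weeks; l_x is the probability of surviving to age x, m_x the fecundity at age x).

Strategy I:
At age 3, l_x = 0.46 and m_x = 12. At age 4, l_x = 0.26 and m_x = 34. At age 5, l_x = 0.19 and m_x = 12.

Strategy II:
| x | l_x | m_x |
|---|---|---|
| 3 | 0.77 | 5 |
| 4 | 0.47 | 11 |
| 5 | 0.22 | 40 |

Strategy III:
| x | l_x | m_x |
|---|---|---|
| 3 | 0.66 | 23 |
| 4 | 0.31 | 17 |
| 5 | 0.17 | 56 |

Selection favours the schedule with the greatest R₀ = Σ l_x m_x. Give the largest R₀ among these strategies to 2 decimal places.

Strategy I: R₀ = 0.46×12 + 0.26×34 + 0.19×12 = 16.6400
Strategy II: R₀ = 0.77×5 + 0.47×11 + 0.22×40 = 17.8200
Strategy III: R₀ = 0.66×23 + 0.31×17 + 0.17×56 = 29.9700
Highest R₀: strategy III with 29.9700.

29.97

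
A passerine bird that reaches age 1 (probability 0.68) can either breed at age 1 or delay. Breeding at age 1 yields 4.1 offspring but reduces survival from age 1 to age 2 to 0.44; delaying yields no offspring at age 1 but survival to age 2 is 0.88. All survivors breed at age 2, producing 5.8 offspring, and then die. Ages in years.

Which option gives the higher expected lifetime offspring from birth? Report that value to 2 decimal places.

4.52

breed at age 1: R₀ = 0.68 × (4.1 + 0.44 × 5.8) = 0.68 × 6.6520 = 4.5234
delay to age 2: R₀ = 0.68 × (0.88 × 5.8) = 0.68 × 5.1040 = 3.4707
Higher: breed at age 1 (4.5234).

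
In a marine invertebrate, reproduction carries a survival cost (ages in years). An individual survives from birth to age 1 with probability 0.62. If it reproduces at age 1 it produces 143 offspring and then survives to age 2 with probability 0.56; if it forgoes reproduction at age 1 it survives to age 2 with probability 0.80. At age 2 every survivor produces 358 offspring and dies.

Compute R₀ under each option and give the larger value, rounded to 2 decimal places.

212.96

breed at age 1: R₀ = 0.62 × (143 + 0.56 × 358) = 0.62 × 343.4800 = 212.9576
delay to age 2: R₀ = 0.62 × (0.80 × 358) = 0.62 × 286.4000 = 177.5680
Higher: breed at age 1 (212.9576).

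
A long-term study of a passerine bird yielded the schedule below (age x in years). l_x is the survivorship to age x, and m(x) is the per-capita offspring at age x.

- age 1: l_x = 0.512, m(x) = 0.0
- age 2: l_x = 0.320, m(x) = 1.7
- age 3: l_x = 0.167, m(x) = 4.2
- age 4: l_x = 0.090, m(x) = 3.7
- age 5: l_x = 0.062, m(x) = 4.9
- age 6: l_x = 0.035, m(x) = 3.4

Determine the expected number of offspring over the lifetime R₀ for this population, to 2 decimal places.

R₀ = Σ l_x m(x):
  age 1: 0.512 × 0.0 = 0.0000
  age 2: 0.320 × 1.7 = 0.5440
  age 3: 0.167 × 4.2 = 0.7014
  age 4: 0.090 × 3.7 = 0.3330
  age 5: 0.062 × 4.9 = 0.3038
  age 6: 0.035 × 3.4 = 0.1190
R₀ = 0.0000 + 0.5440 + 0.7014 + 0.3330 + 0.3038 + 0.1190 = 2.0012

2.00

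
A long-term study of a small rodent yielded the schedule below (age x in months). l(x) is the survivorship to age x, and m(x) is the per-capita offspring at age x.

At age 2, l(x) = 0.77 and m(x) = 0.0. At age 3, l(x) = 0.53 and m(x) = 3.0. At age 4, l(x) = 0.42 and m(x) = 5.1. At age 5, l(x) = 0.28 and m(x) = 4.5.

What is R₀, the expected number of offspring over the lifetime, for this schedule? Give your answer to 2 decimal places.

R₀ = Σ l(x) m(x):
  age 2: 0.77 × 0.0 = 0.0000
  age 3: 0.53 × 3.0 = 1.5900
  age 4: 0.42 × 5.1 = 2.1420
  age 5: 0.28 × 4.5 = 1.2600
R₀ = 0.0000 + 1.5900 + 2.1420 + 1.2600 = 4.9920

4.99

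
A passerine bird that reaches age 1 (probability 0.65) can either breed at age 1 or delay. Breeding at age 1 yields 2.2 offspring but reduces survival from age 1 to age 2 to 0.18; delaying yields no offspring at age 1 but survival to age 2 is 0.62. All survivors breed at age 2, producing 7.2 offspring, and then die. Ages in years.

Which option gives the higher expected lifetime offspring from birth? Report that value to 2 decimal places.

breed at age 1: R₀ = 0.65 × (2.2 + 0.18 × 7.2) = 0.65 × 3.4960 = 2.2724
delay to age 2: R₀ = 0.65 × (0.62 × 7.2) = 0.65 × 4.4640 = 2.9016
Higher: delay to age 2 (2.9016).

2.90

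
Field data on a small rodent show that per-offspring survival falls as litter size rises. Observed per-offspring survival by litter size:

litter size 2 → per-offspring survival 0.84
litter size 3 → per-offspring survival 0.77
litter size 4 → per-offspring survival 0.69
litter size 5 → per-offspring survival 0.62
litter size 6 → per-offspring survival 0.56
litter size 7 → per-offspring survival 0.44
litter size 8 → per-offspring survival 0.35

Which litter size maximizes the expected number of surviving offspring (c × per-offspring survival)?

Expected surviving offspring = c × s(c):
  c=2: 2 × 0.84 = 1.680
  c=3: 3 × 0.77 = 2.310
  c=4: 4 × 0.69 = 2.760
  c=5: 5 × 0.62 = 3.100
  c=6: 6 × 0.56 = 3.360
  c=7: 7 × 0.44 = 3.080
  c=8: 8 × 0.35 = 2.800
Maximum at c = 6 (3.360 surviving offspring).

6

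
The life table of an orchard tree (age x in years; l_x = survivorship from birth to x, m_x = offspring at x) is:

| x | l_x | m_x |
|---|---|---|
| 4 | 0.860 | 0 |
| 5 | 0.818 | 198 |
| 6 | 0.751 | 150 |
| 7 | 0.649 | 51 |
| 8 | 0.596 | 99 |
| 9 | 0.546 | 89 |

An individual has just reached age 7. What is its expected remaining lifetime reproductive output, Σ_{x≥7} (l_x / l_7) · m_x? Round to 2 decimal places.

216.79

l_7 = 0.649. Conditional survival from age 7 to x is l_x / l_7.
  x=7: (0.649/0.649) × 51 = 51.0000
  x=8: (0.596/0.649) × 99 = 90.9153
  x=9: (0.546/0.649) × 89 = 74.8752
Sum = 51.0000 + 90.9153 + 74.8752 = 216.7904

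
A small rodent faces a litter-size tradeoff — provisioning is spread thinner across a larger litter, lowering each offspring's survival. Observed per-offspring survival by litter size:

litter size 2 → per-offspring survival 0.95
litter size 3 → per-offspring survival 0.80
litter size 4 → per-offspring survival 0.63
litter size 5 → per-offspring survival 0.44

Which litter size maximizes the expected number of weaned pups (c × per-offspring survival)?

Expected weaned pups = c × s(c):
  c=2: 2 × 0.95 = 1.900
  c=3: 3 × 0.80 = 2.400
  c=4: 4 × 0.63 = 2.520
  c=5: 5 × 0.44 = 2.200
Maximum at c = 4 (2.520 weaned pups).

4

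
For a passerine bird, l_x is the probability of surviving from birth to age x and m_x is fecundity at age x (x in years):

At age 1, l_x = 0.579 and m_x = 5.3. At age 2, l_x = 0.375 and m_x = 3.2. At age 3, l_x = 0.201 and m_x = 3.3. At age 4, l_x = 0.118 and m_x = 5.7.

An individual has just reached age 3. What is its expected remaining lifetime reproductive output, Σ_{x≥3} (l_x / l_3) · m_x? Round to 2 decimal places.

l_3 = 0.201. Conditional survival from age 3 to x is l_x / l_3.
  x=3: (0.201/0.201) × 3.3 = 3.3000
  x=4: (0.118/0.201) × 5.7 = 3.3463
Sum = 3.3000 + 3.3463 = 6.6463

6.65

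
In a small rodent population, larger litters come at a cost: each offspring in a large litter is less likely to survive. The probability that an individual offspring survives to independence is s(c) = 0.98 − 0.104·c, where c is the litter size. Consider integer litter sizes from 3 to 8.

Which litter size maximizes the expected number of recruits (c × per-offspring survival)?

5

Expected recruits = c × s(c):
  c=3: 3 × 0.668 = 2.004
  c=4: 4 × 0.564 = 2.256
  c=5: 5 × 0.460 = 2.300
  c=6: 6 × 0.356 = 2.136
  c=7: 7 × 0.252 = 1.764
  c=8: 8 × 0.148 = 1.184
Maximum at c = 5 (2.300 recruits).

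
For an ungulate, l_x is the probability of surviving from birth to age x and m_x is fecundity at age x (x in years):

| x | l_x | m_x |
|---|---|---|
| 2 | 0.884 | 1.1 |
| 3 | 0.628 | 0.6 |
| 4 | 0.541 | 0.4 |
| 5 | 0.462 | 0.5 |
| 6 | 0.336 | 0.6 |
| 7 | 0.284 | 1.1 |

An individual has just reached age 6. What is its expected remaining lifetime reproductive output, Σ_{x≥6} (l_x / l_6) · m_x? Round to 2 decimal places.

l_6 = 0.336. Conditional survival from age 6 to x is l_x / l_6.
  x=6: (0.336/0.336) × 0.6 = 0.6000
  x=7: (0.284/0.336) × 1.1 = 0.9298
Sum = 0.6000 + 0.9298 = 1.5298

1.53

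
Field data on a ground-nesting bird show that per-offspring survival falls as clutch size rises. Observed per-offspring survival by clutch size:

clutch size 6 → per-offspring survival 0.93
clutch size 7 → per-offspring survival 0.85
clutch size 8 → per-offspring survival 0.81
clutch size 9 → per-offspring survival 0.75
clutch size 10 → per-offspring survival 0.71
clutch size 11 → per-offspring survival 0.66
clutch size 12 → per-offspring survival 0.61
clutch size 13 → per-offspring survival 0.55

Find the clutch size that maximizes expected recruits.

12

Expected recruits = c × s(c):
  c=6: 6 × 0.93 = 5.580
  c=7: 7 × 0.85 = 5.950
  c=8: 8 × 0.81 = 6.480
  c=9: 9 × 0.75 = 6.750
  c=10: 10 × 0.71 = 7.100
  c=11: 11 × 0.66 = 7.260
  c=12: 12 × 0.61 = 7.320
  c=13: 13 × 0.55 = 7.150
Maximum at c = 12 (7.320 recruits).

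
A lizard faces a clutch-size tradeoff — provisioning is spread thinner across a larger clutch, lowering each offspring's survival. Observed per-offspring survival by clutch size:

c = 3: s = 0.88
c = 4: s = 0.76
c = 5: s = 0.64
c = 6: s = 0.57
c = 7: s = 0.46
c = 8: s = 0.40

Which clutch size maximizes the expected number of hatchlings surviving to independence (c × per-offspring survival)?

Expected hatchlings surviving to independence = c × s(c):
  c=3: 3 × 0.88 = 2.640
  c=4: 4 × 0.76 = 3.040
  c=5: 5 × 0.64 = 3.200
  c=6: 6 × 0.57 = 3.420
  c=7: 7 × 0.46 = 3.220
  c=8: 8 × 0.40 = 3.200
Maximum at c = 6 (3.420 hatchlings surviving to independence).

6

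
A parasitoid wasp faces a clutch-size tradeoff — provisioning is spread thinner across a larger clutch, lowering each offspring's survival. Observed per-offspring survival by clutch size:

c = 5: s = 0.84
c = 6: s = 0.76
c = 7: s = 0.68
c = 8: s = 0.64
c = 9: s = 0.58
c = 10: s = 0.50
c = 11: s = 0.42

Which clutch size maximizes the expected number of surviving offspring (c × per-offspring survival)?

9

Expected surviving offspring = c × s(c):
  c=5: 5 × 0.84 = 4.200
  c=6: 6 × 0.76 = 4.560
  c=7: 7 × 0.68 = 4.760
  c=8: 8 × 0.64 = 5.120
  c=9: 9 × 0.58 = 5.220
  c=10: 10 × 0.50 = 5.000
  c=11: 11 × 0.42 = 4.620
Maximum at c = 9 (5.220 surviving offspring).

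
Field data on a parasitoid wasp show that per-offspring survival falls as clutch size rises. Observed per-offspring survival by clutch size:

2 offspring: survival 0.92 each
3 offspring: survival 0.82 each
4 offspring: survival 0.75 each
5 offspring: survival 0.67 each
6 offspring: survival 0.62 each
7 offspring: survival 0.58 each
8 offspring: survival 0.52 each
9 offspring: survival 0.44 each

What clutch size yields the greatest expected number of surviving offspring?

Expected surviving offspring = c × s(c):
  c=2: 2 × 0.92 = 1.840
  c=3: 3 × 0.82 = 2.460
  c=4: 4 × 0.75 = 3.000
  c=5: 5 × 0.67 = 3.350
  c=6: 6 × 0.62 = 3.720
  c=7: 7 × 0.58 = 4.060
  c=8: 8 × 0.52 = 4.160
  c=9: 9 × 0.44 = 3.960
Maximum at c = 8 (4.160 surviving offspring).

8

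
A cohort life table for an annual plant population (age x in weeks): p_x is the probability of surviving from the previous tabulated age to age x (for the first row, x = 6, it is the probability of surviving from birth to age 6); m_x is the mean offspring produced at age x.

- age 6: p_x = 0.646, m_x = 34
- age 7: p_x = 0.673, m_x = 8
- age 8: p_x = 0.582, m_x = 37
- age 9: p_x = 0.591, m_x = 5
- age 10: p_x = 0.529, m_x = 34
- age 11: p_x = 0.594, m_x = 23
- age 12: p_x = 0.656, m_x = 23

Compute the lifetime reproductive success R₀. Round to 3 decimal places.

40.031

Survivorship from birth: l_x = p_6·p_7·…·p_x.
  l_6 = 0.64600
  l_7 = 0.43476
  l_8 = 0.25303
  l_9 = 0.14954
  l_10 = 0.07911
  l_11 = 0.04699
  l_12 = 0.03083
R₀ = Σ l_x m_x:
  age 6: 0.64600 × 34 = 21.9640
  age 7: 0.43476 × 8 = 3.4781
  age 8: 0.25303 × 37 = 9.3621
  age 9: 0.14954 × 5 = 0.7477
  age 10: 0.07911 × 34 = 2.6897
  age 11: 0.04699 × 23 = 1.0808
  age 12: 0.03083 × 23 = 0.7091
R₀ = 21.9640 + 3.4781 + 9.3621 + 0.7477 + 2.6897 + 1.0808 + 0.7091 = 40.0315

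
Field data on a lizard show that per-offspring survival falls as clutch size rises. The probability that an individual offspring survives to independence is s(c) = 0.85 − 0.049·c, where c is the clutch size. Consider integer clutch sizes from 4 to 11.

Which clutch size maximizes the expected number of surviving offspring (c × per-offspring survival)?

9

Expected surviving offspring = c × s(c):
  c=4: 4 × 0.654 = 2.616
  c=5: 5 × 0.605 = 3.025
  c=6: 6 × 0.556 = 3.336
  c=7: 7 × 0.507 = 3.549
  c=8: 8 × 0.458 = 3.664
  c=9: 9 × 0.409 = 3.681
  c=10: 10 × 0.360 = 3.600
  c=11: 11 × 0.311 = 3.421
Maximum at c = 9 (3.681 surviving offspring).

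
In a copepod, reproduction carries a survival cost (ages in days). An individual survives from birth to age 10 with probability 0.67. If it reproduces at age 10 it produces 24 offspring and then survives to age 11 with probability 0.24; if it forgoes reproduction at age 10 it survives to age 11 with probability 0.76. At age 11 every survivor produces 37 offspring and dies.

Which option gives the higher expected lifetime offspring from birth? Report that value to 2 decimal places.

22.03

breed at age 10: R₀ = 0.67 × (24 + 0.24 × 37) = 0.67 × 32.8800 = 22.0296
delay to age 11: R₀ = 0.67 × (0.76 × 37) = 0.67 × 28.1200 = 18.8404
Higher: breed at age 10 (22.0296).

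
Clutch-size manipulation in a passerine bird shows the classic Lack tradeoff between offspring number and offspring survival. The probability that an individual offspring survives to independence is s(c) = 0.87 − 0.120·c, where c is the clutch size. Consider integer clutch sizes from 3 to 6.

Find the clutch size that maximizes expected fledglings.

4

Expected fledglings = c × s(c):
  c=3: 3 × 0.510 = 1.530
  c=4: 4 × 0.390 = 1.560
  c=5: 5 × 0.270 = 1.350
  c=6: 6 × 0.150 = 0.900
Maximum at c = 4 (1.560 fledglings).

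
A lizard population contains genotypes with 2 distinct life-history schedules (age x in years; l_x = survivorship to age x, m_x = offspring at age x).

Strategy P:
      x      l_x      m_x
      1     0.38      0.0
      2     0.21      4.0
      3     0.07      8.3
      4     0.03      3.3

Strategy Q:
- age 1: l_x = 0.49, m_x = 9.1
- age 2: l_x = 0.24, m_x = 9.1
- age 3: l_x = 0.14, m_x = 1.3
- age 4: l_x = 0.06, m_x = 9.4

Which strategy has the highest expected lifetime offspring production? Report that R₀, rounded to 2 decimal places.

Strategy P: R₀ = 0.38×0.0 + 0.21×4.0 + 0.07×8.3 + 0.03×3.3 = 1.5200
Strategy Q: R₀ = 0.49×9.1 + 0.24×9.1 + 0.14×1.3 + 0.06×9.4 = 7.3890
Highest R₀: strategy Q with 7.3890.

7.39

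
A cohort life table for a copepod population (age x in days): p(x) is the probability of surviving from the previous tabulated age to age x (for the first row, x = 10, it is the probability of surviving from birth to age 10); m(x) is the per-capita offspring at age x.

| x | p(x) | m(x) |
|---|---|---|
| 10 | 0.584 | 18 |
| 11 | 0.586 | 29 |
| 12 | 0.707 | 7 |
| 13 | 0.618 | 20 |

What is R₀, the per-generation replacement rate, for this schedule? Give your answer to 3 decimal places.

25.121

Survivorship from birth: l_x = p_10·p_11·…·p_x.
  l_10 = 0.58400
  l_11 = 0.34222
  l_12 = 0.24195
  l_13 = 0.14953
R₀ = Σ l_x m(x):
  age 10: 0.58400 × 18 = 10.5120
  age 11: 0.34222 × 29 = 9.9244
  age 12: 0.24195 × 7 = 1.6936
  age 13: 0.14953 × 20 = 2.9906
R₀ = 10.5120 + 9.9244 + 1.6936 + 2.9906 = 25.1206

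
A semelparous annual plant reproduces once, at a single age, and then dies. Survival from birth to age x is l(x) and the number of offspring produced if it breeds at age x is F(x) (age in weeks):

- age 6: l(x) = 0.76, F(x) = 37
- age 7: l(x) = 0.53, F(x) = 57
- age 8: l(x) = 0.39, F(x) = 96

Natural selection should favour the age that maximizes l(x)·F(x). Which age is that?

8

Expected offspring if breeding at age x = l(x) × F(x):
  age 6: 0.76 × 37 = 28.120
  age 7: 0.53 × 57 = 30.210
  age 8: 0.39 × 96 = 37.440
Maximum at age 8 (37.440).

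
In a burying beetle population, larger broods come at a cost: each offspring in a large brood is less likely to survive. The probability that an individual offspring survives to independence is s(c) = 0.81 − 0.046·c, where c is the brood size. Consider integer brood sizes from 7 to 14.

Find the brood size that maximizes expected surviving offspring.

9

Expected surviving offspring = c × s(c):
  c=7: 7 × 0.488 = 3.416
  c=8: 8 × 0.442 = 3.536
  c=9: 9 × 0.396 = 3.564
  c=10: 10 × 0.350 = 3.500
  c=11: 11 × 0.304 = 3.344
  c=12: 12 × 0.258 = 3.096
  c=13: 13 × 0.212 = 2.756
  c=14: 14 × 0.166 = 2.324
Maximum at c = 9 (3.564 surviving offspring).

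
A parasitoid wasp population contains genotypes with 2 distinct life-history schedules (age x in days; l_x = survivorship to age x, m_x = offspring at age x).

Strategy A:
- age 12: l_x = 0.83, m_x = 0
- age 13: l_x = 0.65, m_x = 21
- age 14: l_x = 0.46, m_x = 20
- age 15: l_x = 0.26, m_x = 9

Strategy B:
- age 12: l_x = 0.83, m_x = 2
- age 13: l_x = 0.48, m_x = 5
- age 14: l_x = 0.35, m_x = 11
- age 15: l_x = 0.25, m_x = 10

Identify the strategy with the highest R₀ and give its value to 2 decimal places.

25.19

Strategy A: R₀ = 0.83×0 + 0.65×21 + 0.46×20 + 0.26×9 = 25.1900
Strategy B: R₀ = 0.83×2 + 0.48×5 + 0.35×11 + 0.25×10 = 10.4100
Highest R₀: strategy A with 25.1900.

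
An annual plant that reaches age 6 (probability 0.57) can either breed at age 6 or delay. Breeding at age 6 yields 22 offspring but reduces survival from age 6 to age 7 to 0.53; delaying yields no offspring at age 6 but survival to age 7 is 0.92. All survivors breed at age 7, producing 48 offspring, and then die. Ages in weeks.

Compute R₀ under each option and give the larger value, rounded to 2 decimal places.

27.04

breed at age 6: R₀ = 0.57 × (22 + 0.53 × 48) = 0.57 × 47.4400 = 27.0408
delay to age 7: R₀ = 0.57 × (0.92 × 48) = 0.57 × 44.1600 = 25.1712
Higher: breed at age 6 (27.0408).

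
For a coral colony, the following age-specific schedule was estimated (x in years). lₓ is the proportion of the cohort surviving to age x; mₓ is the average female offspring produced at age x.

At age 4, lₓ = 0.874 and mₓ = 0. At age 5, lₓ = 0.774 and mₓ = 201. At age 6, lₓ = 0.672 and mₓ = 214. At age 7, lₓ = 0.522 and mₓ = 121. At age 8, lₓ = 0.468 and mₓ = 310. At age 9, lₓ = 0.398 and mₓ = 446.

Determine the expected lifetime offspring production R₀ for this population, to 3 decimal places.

R₀ = Σ lₓ mₓ:
  age 4: 0.874 × 0 = 0.0000
  age 5: 0.774 × 201 = 155.5740
  age 6: 0.672 × 214 = 143.8080
  age 7: 0.522 × 121 = 63.1620
  age 8: 0.468 × 310 = 145.0800
  age 9: 0.398 × 446 = 177.5080
R₀ = 0.0000 + 155.5740 + 143.8080 + 63.1620 + 145.0800 + 177.5080 = 685.1320

685.132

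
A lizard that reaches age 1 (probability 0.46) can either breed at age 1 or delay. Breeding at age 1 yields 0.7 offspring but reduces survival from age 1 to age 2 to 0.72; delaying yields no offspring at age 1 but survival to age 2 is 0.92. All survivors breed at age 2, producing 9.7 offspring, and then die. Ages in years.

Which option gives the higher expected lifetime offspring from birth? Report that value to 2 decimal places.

breed at age 1: R₀ = 0.46 × (0.7 + 0.72 × 9.7) = 0.46 × 7.6840 = 3.5346
delay to age 2: R₀ = 0.46 × (0.92 × 9.7) = 0.46 × 8.9240 = 4.1050
Higher: delay to age 2 (4.1050).

4.11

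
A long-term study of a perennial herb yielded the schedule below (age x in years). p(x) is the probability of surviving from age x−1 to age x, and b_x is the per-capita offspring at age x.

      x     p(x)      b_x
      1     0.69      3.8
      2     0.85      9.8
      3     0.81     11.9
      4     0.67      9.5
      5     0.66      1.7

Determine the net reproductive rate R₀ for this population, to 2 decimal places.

Survivorship from birth: l_x = p_1·p_2·…·p_x.
  l_1 = 0.69000
  l_2 = 0.58650
  l_3 = 0.47506
  l_4 = 0.31829
  l_5 = 0.21007
R₀ = Σ l_x b_x:
  age 1: 0.69000 × 3.8 = 2.6220
  age 2: 0.58650 × 9.8 = 5.7477
  age 3: 0.47506 × 11.9 = 5.6532
  age 4: 0.31829 × 9.5 = 3.0238
  age 5: 0.21007 × 1.7 = 0.3571
R₀ = 2.6220 + 5.7477 + 5.6532 + 3.0238 + 0.3571 = 17.4038

17.40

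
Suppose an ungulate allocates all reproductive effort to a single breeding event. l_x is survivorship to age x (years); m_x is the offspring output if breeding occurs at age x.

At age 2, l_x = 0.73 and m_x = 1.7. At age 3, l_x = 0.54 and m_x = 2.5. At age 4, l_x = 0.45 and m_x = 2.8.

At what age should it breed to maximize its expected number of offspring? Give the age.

3

Expected offspring if breeding at age x = l_x × m_x:
  age 2: 0.73 × 1.7 = 1.241
  age 3: 0.54 × 2.5 = 1.350
  age 4: 0.45 × 2.8 = 1.260
Maximum at age 3 (1.350).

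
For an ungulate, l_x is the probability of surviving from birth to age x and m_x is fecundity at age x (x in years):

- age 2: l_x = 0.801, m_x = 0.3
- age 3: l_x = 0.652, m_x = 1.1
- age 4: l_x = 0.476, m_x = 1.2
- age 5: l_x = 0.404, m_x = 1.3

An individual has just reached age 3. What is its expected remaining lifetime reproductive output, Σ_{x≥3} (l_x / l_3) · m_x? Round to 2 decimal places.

l_3 = 0.652. Conditional survival from age 3 to x is l_x / l_3.
  x=3: (0.652/0.652) × 1.1 = 1.1000
  x=4: (0.476/0.652) × 1.2 = 0.8761
  x=5: (0.404/0.652) × 1.3 = 0.8055
Sum = 1.1000 + 0.8761 + 0.8055 = 2.7816

2.78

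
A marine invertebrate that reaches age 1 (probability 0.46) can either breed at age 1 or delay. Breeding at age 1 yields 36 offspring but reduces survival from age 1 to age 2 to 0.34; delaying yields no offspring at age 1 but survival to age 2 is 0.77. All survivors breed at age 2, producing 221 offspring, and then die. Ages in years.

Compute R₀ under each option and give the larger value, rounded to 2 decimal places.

78.28

breed at age 1: R₀ = 0.46 × (36 + 0.34 × 221) = 0.46 × 111.1400 = 51.1244
delay to age 2: R₀ = 0.46 × (0.77 × 221) = 0.46 × 170.1700 = 78.2782
Higher: delay to age 2 (78.2782).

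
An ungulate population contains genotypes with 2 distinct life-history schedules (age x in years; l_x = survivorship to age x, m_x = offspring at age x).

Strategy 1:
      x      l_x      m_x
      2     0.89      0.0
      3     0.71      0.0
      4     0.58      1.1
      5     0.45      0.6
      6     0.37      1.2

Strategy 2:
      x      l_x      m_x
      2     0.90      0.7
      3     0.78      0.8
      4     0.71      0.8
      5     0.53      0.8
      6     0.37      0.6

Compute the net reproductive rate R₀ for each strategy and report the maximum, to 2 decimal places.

Strategy 1: R₀ = 0.89×0.0 + 0.71×0.0 + 0.58×1.1 + 0.45×0.6 + 0.37×1.2 = 1.3520
Strategy 2: R₀ = 0.90×0.7 + 0.78×0.8 + 0.71×0.8 + 0.53×0.8 + 0.37×0.6 = 2.4680
Highest R₀: strategy 2 with 2.4680.

2.47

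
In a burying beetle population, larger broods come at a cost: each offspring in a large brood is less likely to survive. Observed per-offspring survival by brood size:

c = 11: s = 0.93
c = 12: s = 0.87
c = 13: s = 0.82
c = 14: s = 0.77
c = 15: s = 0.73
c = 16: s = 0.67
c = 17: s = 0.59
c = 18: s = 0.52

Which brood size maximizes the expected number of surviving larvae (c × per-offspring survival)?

Expected surviving larvae = c × s(c):
  c=11: 11 × 0.93 = 10.230
  c=12: 12 × 0.87 = 10.440
  c=13: 13 × 0.82 = 10.660
  c=14: 14 × 0.77 = 10.780
  c=15: 15 × 0.73 = 10.950
  c=16: 16 × 0.67 = 10.720
  c=17: 17 × 0.59 = 10.030
  c=18: 18 × 0.52 = 9.360
Maximum at c = 15 (10.950 surviving larvae).

15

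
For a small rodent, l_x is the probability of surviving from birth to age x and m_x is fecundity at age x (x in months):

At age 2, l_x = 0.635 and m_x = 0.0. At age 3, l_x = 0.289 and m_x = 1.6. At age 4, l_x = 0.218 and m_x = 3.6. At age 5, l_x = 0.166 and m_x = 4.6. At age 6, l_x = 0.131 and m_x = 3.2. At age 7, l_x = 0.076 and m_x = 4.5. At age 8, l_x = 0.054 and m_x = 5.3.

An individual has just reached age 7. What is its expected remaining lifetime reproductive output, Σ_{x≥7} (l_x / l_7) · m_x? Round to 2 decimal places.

8.27

l_7 = 0.076. Conditional survival from age 7 to x is l_x / l_7.
  x=7: (0.076/0.076) × 4.5 = 4.5000
  x=8: (0.054/0.076) × 5.3 = 3.7658
Sum = 4.5000 + 3.7658 = 8.2658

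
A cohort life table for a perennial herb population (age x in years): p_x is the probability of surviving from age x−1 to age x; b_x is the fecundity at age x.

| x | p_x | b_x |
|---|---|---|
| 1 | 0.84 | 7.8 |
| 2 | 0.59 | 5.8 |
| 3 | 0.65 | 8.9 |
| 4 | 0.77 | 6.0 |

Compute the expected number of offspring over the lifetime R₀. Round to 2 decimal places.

Survivorship from birth: l_x = p_1·p_2·…·p_x.
  l_1 = 0.84000
  l_2 = 0.49560
  l_3 = 0.32214
  l_4 = 0.24805
R₀ = Σ l_x b_x:
  age 1: 0.84000 × 7.8 = 6.5520
  age 2: 0.49560 × 5.8 = 2.8745
  age 3: 0.32214 × 8.9 = 2.8670
  age 4: 0.24805 × 6.0 = 1.4883
R₀ = 6.5520 + 2.8745 + 2.8670 + 1.4883 = 13.7818

13.78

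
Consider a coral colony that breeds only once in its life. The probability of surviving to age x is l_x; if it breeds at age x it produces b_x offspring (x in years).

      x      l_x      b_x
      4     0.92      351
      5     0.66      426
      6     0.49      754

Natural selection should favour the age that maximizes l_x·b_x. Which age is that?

Expected offspring if breeding at age x = l_x × b_x:
  age 4: 0.92 × 351 = 322.920
  age 5: 0.66 × 426 = 281.160
  age 6: 0.49 × 754 = 369.460
Maximum at age 6 (369.460).

6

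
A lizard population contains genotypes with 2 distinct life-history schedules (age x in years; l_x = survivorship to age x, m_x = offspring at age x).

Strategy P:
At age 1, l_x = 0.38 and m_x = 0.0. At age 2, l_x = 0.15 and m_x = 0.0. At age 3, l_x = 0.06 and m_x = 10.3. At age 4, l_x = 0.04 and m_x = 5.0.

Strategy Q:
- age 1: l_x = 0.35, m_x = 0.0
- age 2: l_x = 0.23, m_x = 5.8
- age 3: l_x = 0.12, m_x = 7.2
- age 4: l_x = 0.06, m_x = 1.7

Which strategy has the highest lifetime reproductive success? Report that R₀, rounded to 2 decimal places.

Strategy P: R₀ = 0.38×0.0 + 0.15×0.0 + 0.06×10.3 + 0.04×5.0 = 0.8180
Strategy Q: R₀ = 0.35×0.0 + 0.23×5.8 + 0.12×7.2 + 0.06×1.7 = 2.3000
Highest R₀: strategy Q with 2.3000.

2.30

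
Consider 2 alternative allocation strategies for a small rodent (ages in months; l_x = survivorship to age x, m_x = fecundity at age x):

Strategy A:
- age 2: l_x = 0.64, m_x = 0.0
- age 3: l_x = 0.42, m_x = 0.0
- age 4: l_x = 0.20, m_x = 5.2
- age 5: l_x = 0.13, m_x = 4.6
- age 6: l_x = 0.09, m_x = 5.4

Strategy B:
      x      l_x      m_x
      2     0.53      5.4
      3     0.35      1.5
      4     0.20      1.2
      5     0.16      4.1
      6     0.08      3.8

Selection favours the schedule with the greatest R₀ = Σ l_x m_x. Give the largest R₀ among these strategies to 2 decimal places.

4.59

Strategy A: R₀ = 0.64×0.0 + 0.42×0.0 + 0.20×5.2 + 0.13×4.6 + 0.09×5.4 = 2.1240
Strategy B: R₀ = 0.53×5.4 + 0.35×1.5 + 0.20×1.2 + 0.16×4.1 + 0.08×3.8 = 4.5870
Highest R₀: strategy B with 4.5870.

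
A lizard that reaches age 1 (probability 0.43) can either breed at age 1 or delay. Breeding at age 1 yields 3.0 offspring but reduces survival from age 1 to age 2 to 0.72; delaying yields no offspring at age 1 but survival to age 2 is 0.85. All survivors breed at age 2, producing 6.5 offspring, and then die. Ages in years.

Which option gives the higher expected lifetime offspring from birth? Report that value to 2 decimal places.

3.30

breed at age 1: R₀ = 0.43 × (3.0 + 0.72 × 6.5) = 0.43 × 7.6800 = 3.3024
delay to age 2: R₀ = 0.43 × (0.85 × 6.5) = 0.43 × 5.5250 = 2.3757
Higher: breed at age 1 (3.3024).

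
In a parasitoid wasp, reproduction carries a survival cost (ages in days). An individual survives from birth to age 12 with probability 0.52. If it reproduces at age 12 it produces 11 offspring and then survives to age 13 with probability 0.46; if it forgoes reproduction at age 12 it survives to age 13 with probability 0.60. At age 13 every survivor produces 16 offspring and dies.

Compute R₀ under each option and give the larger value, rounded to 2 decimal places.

breed at age 12: R₀ = 0.52 × (11 + 0.46 × 16) = 0.52 × 18.3600 = 9.5472
delay to age 13: R₀ = 0.52 × (0.60 × 16) = 0.52 × 9.6000 = 4.9920
Higher: breed at age 12 (9.5472).

9.55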